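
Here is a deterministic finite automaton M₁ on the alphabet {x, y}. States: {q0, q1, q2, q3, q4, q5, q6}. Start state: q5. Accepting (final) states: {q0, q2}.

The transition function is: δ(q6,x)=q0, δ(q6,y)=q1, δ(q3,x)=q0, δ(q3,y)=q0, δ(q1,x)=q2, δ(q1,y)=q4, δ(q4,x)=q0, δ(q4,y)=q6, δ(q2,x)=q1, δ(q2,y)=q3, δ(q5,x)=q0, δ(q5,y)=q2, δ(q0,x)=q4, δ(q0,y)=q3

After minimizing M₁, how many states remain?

All states are reachable from the start state.
Start with accepting vs non-accepting: {q0,q2} | {q1,q3,q4,q5,q6}.
On input y, block {q1,q3,q4,q5,q6} splits into {q1,q4,q6} and {q3,q5}.
The partition is now stable with 3 blocks: {q0,q2} | {q1,q4,q6} | {q3,q5}.

3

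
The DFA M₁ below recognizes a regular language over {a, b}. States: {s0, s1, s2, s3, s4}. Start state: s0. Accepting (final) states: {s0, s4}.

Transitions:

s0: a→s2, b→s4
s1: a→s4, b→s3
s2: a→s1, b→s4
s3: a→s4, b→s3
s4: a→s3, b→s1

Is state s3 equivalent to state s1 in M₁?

Start with accepting vs non-accepting: {s0,s4} | {s1,s2,s3}.
Refine {s0,s4} on symbol b: members go to different blocks, giving {s0} and {s4}.
Split {s1,s2,s3} by δ(·,a) → {s1,s3} and {s2}.
Stable partition: {s0} | {s1,s3} | {s4} | {s2} — 4 equivalence classes.
s3 and s1 lie in the same block of the stable partition, so they are equivalent — no string distinguishes them.

Yes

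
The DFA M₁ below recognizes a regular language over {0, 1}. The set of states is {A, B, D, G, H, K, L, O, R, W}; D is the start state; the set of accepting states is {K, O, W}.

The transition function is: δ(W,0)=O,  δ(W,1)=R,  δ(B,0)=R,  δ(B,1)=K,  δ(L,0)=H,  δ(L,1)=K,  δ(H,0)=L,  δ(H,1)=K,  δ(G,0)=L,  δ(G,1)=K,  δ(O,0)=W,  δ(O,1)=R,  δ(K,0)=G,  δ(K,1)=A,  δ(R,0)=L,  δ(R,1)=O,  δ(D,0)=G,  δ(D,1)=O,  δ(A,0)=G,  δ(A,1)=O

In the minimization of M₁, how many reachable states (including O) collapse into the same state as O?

Reachable states from the start: {A,D,G,H,K,L,O,R,W}. Unreachable: {B} — drop them.
Start with accepting vs non-accepting: {K,O,W} | {A,D,G,H,L,R}.
Refine {K,O,W} on symbol 0: members go to different blocks, giving {O,W} and {K}.
On input 1, block {A,D,G,H,L,R} splits into {G,H,L} and {A,D,R}.
The partition is now stable with 4 blocks: {O,W} | {G,H,L} | {K} | {A,D,R}.
State O belongs to the block {O,W}, which has 2 states.

2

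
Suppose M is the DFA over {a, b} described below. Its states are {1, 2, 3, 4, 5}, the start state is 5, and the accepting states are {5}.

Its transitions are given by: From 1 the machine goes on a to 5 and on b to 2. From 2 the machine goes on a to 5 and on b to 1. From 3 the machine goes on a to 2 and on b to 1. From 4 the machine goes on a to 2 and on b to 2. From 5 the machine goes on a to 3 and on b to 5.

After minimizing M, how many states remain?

States {4} cannot be reached from the start state, so discard them.
Start with accepting vs non-accepting: {5} | {1,2,3}.
Split {1,2,3} by δ(·,a) → {1,2} and {3}.
The partition is now stable with 3 blocks: {5} | {1,2} | {3}.

3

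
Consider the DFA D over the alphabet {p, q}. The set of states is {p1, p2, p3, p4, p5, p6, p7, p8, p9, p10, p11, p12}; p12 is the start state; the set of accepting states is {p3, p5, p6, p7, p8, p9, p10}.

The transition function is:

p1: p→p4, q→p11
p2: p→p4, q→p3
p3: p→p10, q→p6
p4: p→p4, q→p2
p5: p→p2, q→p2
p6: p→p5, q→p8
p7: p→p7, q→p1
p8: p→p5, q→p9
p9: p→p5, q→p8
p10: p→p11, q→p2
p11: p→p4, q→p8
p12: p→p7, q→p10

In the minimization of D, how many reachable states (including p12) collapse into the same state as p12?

P0 = {p3,p5,p6,p7,p8,p9,p10} | {p1,p2,p4,p11,p12}.
Refine {p3,p5,p6,p7,p8,p9,p10} on symbol p: members go to different blocks, giving {p3,p6,p7,p8,p9} and {p5,p10}.
Refine {p3,p6,p7,p8,p9} on symbol p: members go to different blocks, giving {p3,p6,p8,p9} and {p7}.
Refine {p1,p2,p4,p11,p12} on symbol p: members go to different blocks, giving {p1,p2,p4,p11} and {p12}.
Refine {p1,p2,p4,p11} on symbol q: members go to different blocks, giving {p1,p4} and {p2,p11}.
The partition is now stable with 6 blocks: {p3,p6,p8,p9} | {p1,p4} | {p5,p10} | {p7} | {p12} | {p2,p11}.
State p12 belongs to the block {p12}, which has 1 states.

1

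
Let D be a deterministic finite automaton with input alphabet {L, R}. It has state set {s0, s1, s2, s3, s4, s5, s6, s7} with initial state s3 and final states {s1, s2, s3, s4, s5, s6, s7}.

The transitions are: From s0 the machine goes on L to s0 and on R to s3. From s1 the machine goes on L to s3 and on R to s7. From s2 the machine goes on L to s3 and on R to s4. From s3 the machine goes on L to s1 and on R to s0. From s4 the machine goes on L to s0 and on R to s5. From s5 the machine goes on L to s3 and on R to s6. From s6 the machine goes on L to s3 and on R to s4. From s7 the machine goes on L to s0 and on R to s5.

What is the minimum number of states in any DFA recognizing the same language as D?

5

First remove the unreachable states {s2}; 7 states remain.
Initial partition by acceptance: {s1,s3,s4,s5,s6,s7} | {s0}.
On input L, block {s1,s3,s4,s5,s6,s7} splits into {s1,s3,s5,s6} and {s4,s7}.
Split {s1,s3,s5,s6} by δ(·,R) → {s1,s6} and {s3} and {s5}.
No further refinement is possible. Final partition (5 blocks): {s1,s6} | {s0} | {s4,s7} | {s3} | {s5}.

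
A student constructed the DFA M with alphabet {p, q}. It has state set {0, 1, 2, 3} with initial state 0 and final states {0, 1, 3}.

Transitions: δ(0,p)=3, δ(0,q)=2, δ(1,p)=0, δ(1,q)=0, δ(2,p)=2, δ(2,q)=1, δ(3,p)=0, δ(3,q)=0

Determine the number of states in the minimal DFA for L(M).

3

All states are reachable from the start state.
Initial partition by acceptance: {0,1,3} | {2}.
On input q, block {0,1,3} splits into {1,3} and {0}.
No further refinement is possible. Final partition (3 blocks): {1,3} | {2} | {0}.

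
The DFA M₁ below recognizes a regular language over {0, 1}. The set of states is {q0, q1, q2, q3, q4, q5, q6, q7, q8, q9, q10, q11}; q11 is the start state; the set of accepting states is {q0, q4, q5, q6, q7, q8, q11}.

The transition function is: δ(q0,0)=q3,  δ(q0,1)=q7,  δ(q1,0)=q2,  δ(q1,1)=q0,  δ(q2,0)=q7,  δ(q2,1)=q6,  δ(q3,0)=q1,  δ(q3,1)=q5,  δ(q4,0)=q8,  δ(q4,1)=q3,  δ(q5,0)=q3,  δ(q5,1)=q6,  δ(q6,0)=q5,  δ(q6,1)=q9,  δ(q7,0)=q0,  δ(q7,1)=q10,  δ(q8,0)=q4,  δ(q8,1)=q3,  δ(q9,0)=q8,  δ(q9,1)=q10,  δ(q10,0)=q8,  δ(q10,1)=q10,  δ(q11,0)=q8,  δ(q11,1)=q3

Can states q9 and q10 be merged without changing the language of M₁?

Yes

Every state is reachable, so we keep all 12.
Initial partition by acceptance: {q0,q4,q5,q6,q7,q8,q11} | {q1,q2,q3,q9,q10}.
Split {q0,q4,q5,q6,q7,q8,q11} by δ(·,0) → {q4,q6,q7,q8,q11} and {q0,q5}.
On input 0, block {q4,q6,q7,q8,q11} splits into {q4,q8,q11} and {q6,q7}.
Refine {q1,q2,q3,q9,q10} on symbol 0: members go to different blocks, giving {q1,q3} and {q9,q10} and {q2}.
Split {q1,q3} by δ(·,0) → {q1} and {q3}.
Stable partition: {q4,q8,q11} | {q1} | {q0,q5} | {q6,q7} | {q9,q10} | {q2} | {q3} — 7 equivalence classes.
q9 and q10 lie in the same block of the stable partition, so they are equivalent — no string distinguishes them.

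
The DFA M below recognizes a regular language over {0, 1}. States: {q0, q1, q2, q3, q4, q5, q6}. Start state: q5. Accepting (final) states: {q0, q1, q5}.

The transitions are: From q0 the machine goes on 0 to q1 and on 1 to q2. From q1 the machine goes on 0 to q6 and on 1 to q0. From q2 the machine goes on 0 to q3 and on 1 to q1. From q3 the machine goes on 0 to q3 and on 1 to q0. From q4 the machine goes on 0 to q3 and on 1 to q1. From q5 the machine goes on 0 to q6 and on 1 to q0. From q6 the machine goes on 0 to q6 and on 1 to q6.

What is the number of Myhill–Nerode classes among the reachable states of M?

States {q4} cannot be reached from the start state, so discard them.
P0 = {q0,q1,q5} | {q2,q3,q6}.
Refine {q0,q1,q5} on symbol 0: members go to different blocks, giving {q1,q5} and {q0}.
Refine {q2,q3,q6} on symbol 1: members go to different blocks, giving {q2} and {q3} and {q6}.
No further refinement is possible. Final partition (5 blocks): {q1,q5} | {q2} | {q0} | {q3} | {q6}.

5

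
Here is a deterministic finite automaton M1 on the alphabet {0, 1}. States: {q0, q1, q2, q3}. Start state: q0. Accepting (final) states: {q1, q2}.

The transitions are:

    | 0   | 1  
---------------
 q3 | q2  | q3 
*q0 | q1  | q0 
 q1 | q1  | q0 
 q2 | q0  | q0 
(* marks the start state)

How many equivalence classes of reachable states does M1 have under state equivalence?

Reachable states from the start: {q0,q1}. Unreachable: {q2,q3} — drop them.
Start with accepting vs non-accepting: {q1} | {q0}.
Stable partition: {q1} | {q0} — 2 equivalence classes.

2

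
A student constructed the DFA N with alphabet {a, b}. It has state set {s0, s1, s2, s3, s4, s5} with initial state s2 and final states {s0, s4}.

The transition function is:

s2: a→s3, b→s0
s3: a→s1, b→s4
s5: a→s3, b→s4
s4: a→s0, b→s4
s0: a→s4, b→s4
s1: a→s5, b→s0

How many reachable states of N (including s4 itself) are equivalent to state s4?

Every state is reachable, so we keep all 6.
Initial partition by acceptance: {s0,s4} | {s1,s2,s3,s5}.
The partition is now stable with 2 blocks: {s0,s4} | {s1,s2,s3,s5}.
The equivalence class containing s4 is {s0,s4}, of size 2.

2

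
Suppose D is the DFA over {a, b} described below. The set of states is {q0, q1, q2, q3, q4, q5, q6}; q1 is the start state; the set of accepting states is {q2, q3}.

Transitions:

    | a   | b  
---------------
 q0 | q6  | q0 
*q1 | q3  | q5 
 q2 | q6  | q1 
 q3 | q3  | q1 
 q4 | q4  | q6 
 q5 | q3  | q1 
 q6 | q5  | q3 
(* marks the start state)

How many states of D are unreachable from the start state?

4

No path from q1 leads to q0, q2, q4, q6; the other 3 states are all reachable.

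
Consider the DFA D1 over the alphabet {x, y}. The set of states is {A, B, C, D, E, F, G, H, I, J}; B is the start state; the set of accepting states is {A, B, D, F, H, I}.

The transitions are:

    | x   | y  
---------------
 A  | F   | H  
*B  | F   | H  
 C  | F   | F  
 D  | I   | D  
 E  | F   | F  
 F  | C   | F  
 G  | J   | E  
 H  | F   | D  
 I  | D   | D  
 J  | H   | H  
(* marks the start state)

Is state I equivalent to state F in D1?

First remove the unreachable states {A,E,G,J}; 6 states remain.
Initial partition by acceptance: {B,D,F,H,I} | {C}.
On input x, block {B,D,F,H,I} splits into {B,D,H,I} and {F}.
Refine {B,D,H,I} on symbol x: members go to different blocks, giving {B,H} and {D,I}.
On input y, block {B,H} splits into {B} and {H}.
The partition is now stable with 5 blocks: {B} | {C} | {F} | {D,I} | {H}.
I and F end up in different blocks, so they are distinguishable. For instance, the string 'x' is accepted from only I.

No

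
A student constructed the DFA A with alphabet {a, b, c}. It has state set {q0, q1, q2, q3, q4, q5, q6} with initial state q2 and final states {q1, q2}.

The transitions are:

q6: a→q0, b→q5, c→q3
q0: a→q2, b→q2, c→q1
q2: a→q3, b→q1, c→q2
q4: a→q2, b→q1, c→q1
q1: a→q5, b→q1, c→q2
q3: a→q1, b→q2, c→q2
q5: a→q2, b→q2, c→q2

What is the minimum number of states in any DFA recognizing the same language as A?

2

States {q0,q4,q6} cannot be reached from the start state, so discard them.
Start with accepting vs non-accepting: {q1,q2} | {q3,q5}.
No further refinement is possible. Final partition (2 blocks): {q1,q2} | {q3,q5}.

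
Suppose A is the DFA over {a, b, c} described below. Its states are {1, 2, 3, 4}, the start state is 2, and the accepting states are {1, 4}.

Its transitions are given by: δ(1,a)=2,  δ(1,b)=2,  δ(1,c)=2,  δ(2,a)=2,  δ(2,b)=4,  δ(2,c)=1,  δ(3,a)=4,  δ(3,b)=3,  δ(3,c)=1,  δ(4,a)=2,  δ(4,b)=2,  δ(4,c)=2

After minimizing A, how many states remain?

States {3} cannot be reached from the start state, so discard them.
P0 = {1,4} | {2}.
Stable partition: {1,4} | {2} — 2 equivalence classes.

2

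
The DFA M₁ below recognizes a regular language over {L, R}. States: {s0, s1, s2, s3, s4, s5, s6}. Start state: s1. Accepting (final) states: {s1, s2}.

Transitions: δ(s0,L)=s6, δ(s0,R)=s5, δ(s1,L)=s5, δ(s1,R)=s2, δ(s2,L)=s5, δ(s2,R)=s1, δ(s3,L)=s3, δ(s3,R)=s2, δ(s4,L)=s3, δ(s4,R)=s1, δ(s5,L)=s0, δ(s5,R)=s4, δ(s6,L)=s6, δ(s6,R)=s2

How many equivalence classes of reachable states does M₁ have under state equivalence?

4

All states are reachable from the start state.
Initial partition by acceptance: {s1,s2} | {s0,s3,s4,s5,s6}.
Split {s0,s3,s4,s5,s6} by δ(·,R) → {s3,s4,s6} and {s0,s5}.
Split {s0,s5} by δ(·,L) → {s0} and {s5}.
The partition is now stable with 4 blocks: {s1,s2} | {s3,s4,s6} | {s0} | {s5}.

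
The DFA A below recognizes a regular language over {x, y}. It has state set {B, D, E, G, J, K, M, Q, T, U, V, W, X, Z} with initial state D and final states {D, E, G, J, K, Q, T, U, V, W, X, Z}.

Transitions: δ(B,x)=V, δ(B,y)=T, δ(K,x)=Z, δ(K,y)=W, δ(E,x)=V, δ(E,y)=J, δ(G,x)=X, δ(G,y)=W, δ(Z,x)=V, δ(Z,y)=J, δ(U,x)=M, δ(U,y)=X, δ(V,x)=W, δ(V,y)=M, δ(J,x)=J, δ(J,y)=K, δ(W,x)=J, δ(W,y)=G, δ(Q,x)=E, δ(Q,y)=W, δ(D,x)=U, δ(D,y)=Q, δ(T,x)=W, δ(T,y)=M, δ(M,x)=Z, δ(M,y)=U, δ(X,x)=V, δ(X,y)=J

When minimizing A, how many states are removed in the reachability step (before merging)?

No path from D leads to B, T; the other 12 states are all reachable.

2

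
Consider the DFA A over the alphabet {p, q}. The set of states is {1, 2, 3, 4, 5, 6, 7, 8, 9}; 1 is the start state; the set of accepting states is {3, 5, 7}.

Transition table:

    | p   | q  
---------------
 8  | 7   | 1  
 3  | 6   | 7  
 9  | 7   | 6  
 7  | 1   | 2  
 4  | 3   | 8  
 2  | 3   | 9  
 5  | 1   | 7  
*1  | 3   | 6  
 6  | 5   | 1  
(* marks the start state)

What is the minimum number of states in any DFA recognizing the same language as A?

5

Reachable states from the start: {1,2,3,5,6,7,9}. Unreachable: {4,8} — drop them.
Initial partition by acceptance: {3,5,7} | {1,2,6,9}.
Refine {3,5,7} on symbol q: members go to different blocks, giving {3,5} and {7}.
Split {1,2,6,9} by δ(·,p) → {1,2,6} and {9}.
Split {1,2,6} by δ(·,q) → {1,6} and {2}.
The partition is now stable with 5 blocks: {3,5} | {1,6} | {7} | {9} | {2}.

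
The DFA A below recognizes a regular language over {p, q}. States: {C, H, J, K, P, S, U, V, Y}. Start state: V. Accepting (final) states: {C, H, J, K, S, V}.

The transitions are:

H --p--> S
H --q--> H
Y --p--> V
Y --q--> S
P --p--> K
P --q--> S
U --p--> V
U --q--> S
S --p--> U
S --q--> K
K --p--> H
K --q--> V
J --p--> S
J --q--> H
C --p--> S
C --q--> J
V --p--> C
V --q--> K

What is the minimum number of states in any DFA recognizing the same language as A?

States {P,Y} cannot be reached from the start state, so discard them.
Initial partition by acceptance: {C,H,J,K,S,V} | {U}.
On input p, block {C,H,J,K,S,V} splits into {C,H,J,K,V} and {S}.
On input p, block {C,H,J,K,V} splits into {C,H,J} and {K,V}.
No further refinement is possible. Final partition (4 blocks): {C,H,J} | {U} | {S} | {K,V}.

4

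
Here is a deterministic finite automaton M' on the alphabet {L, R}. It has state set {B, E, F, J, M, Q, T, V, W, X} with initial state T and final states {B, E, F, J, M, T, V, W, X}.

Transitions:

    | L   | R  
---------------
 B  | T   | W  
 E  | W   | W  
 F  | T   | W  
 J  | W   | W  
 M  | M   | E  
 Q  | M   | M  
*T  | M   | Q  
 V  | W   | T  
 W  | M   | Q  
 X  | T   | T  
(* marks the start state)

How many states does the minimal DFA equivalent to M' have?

4

States {B,F,J,V,X} cannot be reached from the start state, so discard them.
Initial partition by acceptance: {E,M,T,W} | {Q}.
On input R, block {E,M,T,W} splits into {E,M} and {T,W}.
Split {E,M} by δ(·,L) → {M} and {E}.
Stable partition: {M} | {Q} | {T,W} | {E} — 4 equivalence classes.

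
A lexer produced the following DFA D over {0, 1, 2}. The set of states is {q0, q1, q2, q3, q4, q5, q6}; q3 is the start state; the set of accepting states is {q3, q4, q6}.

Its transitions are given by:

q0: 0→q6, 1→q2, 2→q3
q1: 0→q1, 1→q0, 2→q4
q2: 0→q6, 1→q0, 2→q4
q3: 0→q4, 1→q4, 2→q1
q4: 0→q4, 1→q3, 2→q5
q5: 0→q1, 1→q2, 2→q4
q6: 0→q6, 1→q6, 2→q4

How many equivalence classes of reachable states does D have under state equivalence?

4

P0 = {q3,q4,q6} | {q0,q1,q2,q5}.
On input 2, block {q3,q4,q6} splits into {q3,q4} and {q6}.
Split {q0,q1,q2,q5} by δ(·,0) → {q0,q2} and {q1,q5}.
Stable partition: {q3,q4} | {q0,q2} | {q6} | {q1,q5} — 4 equivalence classes.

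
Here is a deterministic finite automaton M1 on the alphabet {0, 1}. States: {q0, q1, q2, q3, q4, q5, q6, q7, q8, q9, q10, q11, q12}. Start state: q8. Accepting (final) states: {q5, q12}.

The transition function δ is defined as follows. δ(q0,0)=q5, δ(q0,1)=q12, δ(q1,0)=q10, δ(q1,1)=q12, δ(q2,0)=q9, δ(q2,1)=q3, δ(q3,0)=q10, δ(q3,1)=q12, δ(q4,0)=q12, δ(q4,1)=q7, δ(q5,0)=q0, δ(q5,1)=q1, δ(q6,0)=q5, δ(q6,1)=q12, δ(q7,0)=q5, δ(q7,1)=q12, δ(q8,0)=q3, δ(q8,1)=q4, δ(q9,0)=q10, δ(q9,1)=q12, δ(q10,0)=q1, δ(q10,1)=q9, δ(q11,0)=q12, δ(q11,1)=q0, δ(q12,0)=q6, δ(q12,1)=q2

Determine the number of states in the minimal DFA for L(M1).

Reachable states from the start: {q0,q1,q2,q3,q4,q5,q6,q7,q8,q9,q10,q12}. Unreachable: {q11} — drop them.
Initial partition by acceptance: {q5,q12} | {q0,q1,q2,q3,q4,q6,q7,q8,q9,q10}.
Split {q0,q1,q2,q3,q4,q6,q7,q8,q9,q10} by δ(·,0) → {q1,q2,q3,q8,q9,q10} and {q0,q4,q6,q7}.
Refine {q1,q2,q3,q8,q9,q10} on symbol 1: members go to different blocks, giving {q1,q3,q9} and {q2,q10} and {q8}.
Refine {q5,q12} on symbol 1: members go to different blocks, giving {q5} and {q12}.
On input 0, block {q0,q4,q6,q7} splits into {q0,q6,q7} and {q4}.
The partition is now stable with 7 blocks: {q5} | {q1,q3,q9} | {q0,q6,q7} | {q2,q10} | {q8} | {q12} | {q4}.

7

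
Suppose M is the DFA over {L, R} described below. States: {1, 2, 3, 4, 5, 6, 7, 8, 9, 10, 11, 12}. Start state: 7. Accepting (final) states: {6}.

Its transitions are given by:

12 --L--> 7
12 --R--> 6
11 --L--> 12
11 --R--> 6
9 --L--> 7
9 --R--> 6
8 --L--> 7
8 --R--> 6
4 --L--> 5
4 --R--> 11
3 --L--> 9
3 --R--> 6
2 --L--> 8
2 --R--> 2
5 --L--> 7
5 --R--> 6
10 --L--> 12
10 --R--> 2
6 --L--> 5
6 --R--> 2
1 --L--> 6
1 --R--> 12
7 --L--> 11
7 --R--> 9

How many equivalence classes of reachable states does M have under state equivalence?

5

Reachable states from the start: {2,5,6,7,8,9,11,12}. Unreachable: {1,3,4,10} — drop them.
P0 = {6} | {2,5,7,8,9,11,12}.
On input R, block {2,5,7,8,9,11,12} splits into {5,8,9,11,12} and {2,7}.
Refine {5,8,9,11,12} on symbol L: members go to different blocks, giving {5,8,9,12} and {11}.
Refine {2,7} on symbol L: members go to different blocks, giving {2} and {7}.
The partition is now stable with 5 blocks: {6} | {5,8,9,12} | {2} | {11} | {7}.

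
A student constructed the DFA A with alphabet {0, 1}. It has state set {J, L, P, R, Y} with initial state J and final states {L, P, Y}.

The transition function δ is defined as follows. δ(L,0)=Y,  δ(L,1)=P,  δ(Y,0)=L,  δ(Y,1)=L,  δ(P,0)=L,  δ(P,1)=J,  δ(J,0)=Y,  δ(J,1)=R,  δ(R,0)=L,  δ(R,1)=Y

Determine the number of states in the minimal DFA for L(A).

5

Start with accepting vs non-accepting: {L,P,Y} | {J,R}.
Refine {L,P,Y} on symbol 1: members go to different blocks, giving {L,Y} and {P}.
On input 1, block {L,Y} splits into {L} and {Y}.
On input 0, block {J,R} splits into {R} and {J}.
No further refinement is possible. Final partition (5 blocks): {L} | {R} | {P} | {Y} | {J}.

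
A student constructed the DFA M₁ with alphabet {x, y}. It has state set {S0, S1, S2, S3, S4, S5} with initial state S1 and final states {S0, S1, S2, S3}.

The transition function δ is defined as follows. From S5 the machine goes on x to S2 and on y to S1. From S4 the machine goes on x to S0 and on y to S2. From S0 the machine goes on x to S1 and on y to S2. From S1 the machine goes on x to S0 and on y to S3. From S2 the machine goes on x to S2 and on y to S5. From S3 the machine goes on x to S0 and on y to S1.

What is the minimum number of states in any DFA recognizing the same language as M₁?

4

Reachable states from the start: {S0,S1,S2,S3,S5}. Unreachable: {S4} — drop them.
Start with accepting vs non-accepting: {S0,S1,S2,S3} | {S5}.
On input y, block {S0,S1,S2,S3} splits into {S0,S1,S3} and {S2}.
Split {S0,S1,S3} by δ(·,y) → {S1,S3} and {S0}.
Stable partition: {S1,S3} | {S5} | {S2} | {S0} — 4 equivalence classes.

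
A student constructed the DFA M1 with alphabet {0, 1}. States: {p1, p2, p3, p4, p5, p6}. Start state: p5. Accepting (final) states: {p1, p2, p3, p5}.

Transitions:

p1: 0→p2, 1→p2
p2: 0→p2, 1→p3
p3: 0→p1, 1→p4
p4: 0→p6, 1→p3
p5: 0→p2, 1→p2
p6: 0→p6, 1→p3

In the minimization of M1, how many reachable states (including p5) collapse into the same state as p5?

2

P0 = {p1,p2,p3,p5} | {p4,p6}.
Split {p1,p2,p3,p5} by δ(·,1) → {p1,p2,p5} and {p3}.
Refine {p1,p2,p5} on symbol 1: members go to different blocks, giving {p1,p5} and {p2}.
Stable partition: {p1,p5} | {p4,p6} | {p3} | {p2} — 4 equivalence classes.
State p5 belongs to the block {p1,p5}, which has 2 states.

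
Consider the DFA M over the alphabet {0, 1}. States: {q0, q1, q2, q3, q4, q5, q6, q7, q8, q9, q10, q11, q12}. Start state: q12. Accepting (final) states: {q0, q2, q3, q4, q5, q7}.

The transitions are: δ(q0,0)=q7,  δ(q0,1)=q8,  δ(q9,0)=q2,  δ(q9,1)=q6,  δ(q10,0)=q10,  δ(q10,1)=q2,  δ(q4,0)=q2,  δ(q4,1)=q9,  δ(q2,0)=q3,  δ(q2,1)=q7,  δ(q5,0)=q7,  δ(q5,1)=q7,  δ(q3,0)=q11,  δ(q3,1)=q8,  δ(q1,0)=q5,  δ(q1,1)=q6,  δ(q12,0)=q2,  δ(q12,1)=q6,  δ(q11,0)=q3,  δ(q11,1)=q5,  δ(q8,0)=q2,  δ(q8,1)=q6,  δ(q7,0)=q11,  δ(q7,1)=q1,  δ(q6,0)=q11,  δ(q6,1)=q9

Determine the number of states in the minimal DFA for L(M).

5

First remove the unreachable states {q0,q4,q10}; 10 states remain.
Start with accepting vs non-accepting: {q2,q3,q5,q7} | {q1,q6,q8,q9,q11,q12}.
On input 0, block {q2,q3,q5,q7} splits into {q2,q5} and {q3,q7}.
On input 0, block {q1,q6,q8,q9,q11,q12} splits into {q1,q8,q9,q12} and {q6} and {q11}.
No further refinement is possible. Final partition (5 blocks): {q2,q5} | {q1,q8,q9,q12} | {q3,q7} | {q6} | {q11}.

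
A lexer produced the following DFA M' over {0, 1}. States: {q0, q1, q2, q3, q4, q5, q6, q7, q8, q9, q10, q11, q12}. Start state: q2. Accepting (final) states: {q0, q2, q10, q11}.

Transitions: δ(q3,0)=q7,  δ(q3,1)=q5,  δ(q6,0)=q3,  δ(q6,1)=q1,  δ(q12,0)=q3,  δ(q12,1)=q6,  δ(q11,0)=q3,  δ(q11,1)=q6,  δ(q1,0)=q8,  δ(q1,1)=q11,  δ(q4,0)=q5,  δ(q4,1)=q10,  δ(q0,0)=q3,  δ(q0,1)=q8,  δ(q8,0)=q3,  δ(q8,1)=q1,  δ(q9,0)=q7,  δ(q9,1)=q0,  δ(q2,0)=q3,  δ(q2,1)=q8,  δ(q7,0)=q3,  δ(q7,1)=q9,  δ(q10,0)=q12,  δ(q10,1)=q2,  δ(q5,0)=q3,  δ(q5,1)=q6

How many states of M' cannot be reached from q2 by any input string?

Starting at q2 and following transitions, the reachable set is {q0, q1, q2, q3, q5, q6, q7, q8, q9, q11}. That leaves q4, q10, q12 unreachable — 3 in total.

3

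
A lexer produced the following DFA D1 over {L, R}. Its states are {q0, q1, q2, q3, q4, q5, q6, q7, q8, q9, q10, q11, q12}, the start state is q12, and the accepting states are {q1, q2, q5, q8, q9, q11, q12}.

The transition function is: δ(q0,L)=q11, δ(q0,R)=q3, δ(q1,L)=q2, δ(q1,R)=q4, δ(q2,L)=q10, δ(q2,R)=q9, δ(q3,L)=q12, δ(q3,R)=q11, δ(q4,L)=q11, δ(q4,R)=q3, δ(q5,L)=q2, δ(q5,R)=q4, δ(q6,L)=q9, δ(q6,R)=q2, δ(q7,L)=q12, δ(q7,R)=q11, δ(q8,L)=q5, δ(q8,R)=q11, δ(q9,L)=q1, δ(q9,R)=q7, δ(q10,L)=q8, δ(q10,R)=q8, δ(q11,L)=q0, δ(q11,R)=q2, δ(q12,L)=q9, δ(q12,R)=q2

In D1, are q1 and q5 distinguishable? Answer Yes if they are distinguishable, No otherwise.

States {q6} cannot be reached from the start state, so discard them.
P0 = {q1,q2,q5,q8,q9,q11,q12} | {q0,q3,q4,q7,q10}.
On input L, block {q1,q2,q5,q8,q9,q11,q12} splits into {q1,q5,q8,q9,q12} and {q2,q11}.
Split {q1,q5,q8,q9,q12} by δ(·,L) → {q8,q9,q12} and {q1,q5}.
On input L, block {q8,q9,q12} splits into {q8,q9} and {q12}.
On input R, block {q8,q9} splits into {q8} and {q9}.
On input L, block {q0,q3,q4,q7,q10} splits into {q0,q4} and {q3,q7} and {q10}.
On input L, block {q2,q11} splits into {q2} and {q11}.
The partition is now stable with 9 blocks: {q8} | {q0,q4} | {q2} | {q1,q5} | {q12} | {q9} | {q3,q7} | {q10} | {q11}.
q1 and q5 lie in the same block of the stable partition, so they are equivalent — no string distinguishes them.

No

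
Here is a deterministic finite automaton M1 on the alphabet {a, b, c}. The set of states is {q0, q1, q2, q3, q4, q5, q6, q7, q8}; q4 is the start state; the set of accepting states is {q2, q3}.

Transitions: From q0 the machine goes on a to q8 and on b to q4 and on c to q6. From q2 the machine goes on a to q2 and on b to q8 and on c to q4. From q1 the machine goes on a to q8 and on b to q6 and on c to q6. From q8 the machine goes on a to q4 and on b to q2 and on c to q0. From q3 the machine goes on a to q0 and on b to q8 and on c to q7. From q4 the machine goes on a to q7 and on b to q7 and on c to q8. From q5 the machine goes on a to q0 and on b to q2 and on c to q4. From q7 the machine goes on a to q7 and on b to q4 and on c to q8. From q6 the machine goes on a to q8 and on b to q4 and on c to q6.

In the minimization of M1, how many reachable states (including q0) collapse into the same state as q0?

2

First remove the unreachable states {q1,q3,q5}; 6 states remain.
Initial partition by acceptance: {q2} | {q0,q4,q6,q7,q8}.
On input b, block {q0,q4,q6,q7,q8} splits into {q0,q4,q6,q7} and {q8}.
Split {q0,q4,q6,q7} by δ(·,a) → {q0,q6} and {q4,q7}.
The partition is now stable with 4 blocks: {q2} | {q0,q6} | {q8} | {q4,q7}.
The equivalence class containing q0 is {q0,q6}, of size 2.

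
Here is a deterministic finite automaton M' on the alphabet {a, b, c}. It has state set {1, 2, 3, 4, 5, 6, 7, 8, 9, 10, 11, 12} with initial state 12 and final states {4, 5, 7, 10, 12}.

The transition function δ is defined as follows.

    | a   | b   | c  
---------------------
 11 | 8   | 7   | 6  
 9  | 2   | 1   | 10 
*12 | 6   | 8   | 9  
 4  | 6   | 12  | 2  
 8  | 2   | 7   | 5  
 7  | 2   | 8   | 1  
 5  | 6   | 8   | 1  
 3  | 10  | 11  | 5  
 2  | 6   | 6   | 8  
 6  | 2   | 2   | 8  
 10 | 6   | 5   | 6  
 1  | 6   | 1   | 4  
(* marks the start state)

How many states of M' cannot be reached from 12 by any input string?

Starting at 12 and following transitions, the reachable set is {1, 2, 4, 5, 6, 7, 8, 9, 10, 12}. That leaves 3, 11 unreachable — 2 in total.

2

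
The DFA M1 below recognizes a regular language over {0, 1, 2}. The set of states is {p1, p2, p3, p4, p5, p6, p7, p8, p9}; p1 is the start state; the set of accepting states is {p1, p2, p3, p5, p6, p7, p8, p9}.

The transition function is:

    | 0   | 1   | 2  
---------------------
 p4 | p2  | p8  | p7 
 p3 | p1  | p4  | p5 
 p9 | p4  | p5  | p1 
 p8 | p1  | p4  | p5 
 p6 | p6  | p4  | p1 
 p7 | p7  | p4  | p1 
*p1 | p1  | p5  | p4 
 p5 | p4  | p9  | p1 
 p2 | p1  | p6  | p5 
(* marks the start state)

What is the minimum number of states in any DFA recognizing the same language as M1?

Reachable states from the start: {p1,p2,p4,p5,p6,p7,p8,p9}. Unreachable: {p3} — drop them.
Start with accepting vs non-accepting: {p1,p2,p5,p6,p7,p8,p9} | {p4}.
On input 0, block {p1,p2,p5,p6,p7,p8,p9} splits into {p1,p2,p6,p7,p8} and {p5,p9}.
On input 1, block {p1,p2,p6,p7,p8} splits into {p6,p7,p8} and {p1} and {p2}.
Refine {p6,p7,p8} on symbol 0: members go to different blocks, giving {p6,p7} and {p8}.
No further refinement is possible. Final partition (6 blocks): {p6,p7} | {p4} | {p5,p9} | {p1} | {p2} | {p8}.

6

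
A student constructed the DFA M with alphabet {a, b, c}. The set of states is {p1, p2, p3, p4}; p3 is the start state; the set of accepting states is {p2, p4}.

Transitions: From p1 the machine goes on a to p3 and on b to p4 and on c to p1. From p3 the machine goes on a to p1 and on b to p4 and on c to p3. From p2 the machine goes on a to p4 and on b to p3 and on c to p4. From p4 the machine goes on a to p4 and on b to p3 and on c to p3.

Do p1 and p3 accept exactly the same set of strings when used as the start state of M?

Reachable states from the start: {p1,p3,p4}. Unreachable: {p2} — drop them.
P0 = {p4} | {p1,p3}.
No further refinement is possible. Final partition (2 blocks): {p4} | {p1,p3}.
p1 and p3 lie in the same block of the stable partition, so they are equivalent — no string distinguishes them.

Yes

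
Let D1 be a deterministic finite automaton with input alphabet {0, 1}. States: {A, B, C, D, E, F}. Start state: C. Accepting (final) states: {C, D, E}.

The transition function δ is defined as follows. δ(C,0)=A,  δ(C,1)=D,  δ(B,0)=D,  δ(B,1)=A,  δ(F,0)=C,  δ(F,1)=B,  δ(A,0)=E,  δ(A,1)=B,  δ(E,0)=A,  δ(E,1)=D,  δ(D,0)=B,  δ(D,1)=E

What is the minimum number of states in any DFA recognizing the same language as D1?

2

First remove the unreachable states {F}; 5 states remain.
P0 = {C,D,E} | {A,B}.
No further refinement is possible. Final partition (2 blocks): {C,D,E} | {A,B}.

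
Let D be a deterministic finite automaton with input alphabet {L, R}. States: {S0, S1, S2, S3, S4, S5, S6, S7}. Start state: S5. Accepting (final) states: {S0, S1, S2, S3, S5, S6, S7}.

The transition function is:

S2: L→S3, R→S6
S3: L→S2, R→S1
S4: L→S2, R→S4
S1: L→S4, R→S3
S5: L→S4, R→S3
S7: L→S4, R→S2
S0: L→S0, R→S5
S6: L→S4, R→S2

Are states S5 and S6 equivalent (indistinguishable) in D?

States {S0,S7} cannot be reached from the start state, so discard them.
P0 = {S1,S2,S3,S5,S6} | {S4}.
Split {S1,S2,S3,S5,S6} by δ(·,L) → {S1,S5,S6} and {S2,S3}.
Stable partition: {S1,S5,S6} | {S4} | {S2,S3} — 3 equivalence classes.
S5 and S6 lie in the same block of the stable partition, so they are equivalent — no string distinguishes them.

Yes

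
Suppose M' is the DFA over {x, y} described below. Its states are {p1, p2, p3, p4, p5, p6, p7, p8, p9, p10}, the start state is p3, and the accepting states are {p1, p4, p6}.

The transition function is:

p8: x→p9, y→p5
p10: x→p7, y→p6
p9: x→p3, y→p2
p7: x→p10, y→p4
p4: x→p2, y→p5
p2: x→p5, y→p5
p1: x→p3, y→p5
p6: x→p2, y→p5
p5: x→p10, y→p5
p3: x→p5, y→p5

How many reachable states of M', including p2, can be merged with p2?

Reachable states from the start: {p2,p3,p4,p5,p6,p7,p10}. Unreachable: {p1,p8,p9} — drop them.
Start with accepting vs non-accepting: {p4,p6} | {p2,p3,p5,p7,p10}.
On input y, block {p2,p3,p5,p7,p10} splits into {p2,p3,p5} and {p7,p10}.
Split {p2,p3,p5} by δ(·,x) → {p2,p3} and {p5}.
The partition is now stable with 4 blocks: {p4,p6} | {p2,p3} | {p7,p10} | {p5}.
State p2 belongs to the block {p2,p3}, which has 2 states.

2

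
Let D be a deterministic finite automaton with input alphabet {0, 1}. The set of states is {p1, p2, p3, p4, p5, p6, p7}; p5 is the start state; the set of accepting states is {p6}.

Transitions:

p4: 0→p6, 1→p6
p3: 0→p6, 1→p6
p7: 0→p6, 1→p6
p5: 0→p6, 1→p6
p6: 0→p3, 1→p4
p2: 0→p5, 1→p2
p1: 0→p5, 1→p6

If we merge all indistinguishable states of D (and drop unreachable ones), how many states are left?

2

Reachable states from the start: {p3,p4,p5,p6}. Unreachable: {p1,p2,p7} — drop them.
Initial partition by acceptance: {p6} | {p3,p4,p5}.
Stable partition: {p6} | {p3,p4,p5} — 2 equivalence classes.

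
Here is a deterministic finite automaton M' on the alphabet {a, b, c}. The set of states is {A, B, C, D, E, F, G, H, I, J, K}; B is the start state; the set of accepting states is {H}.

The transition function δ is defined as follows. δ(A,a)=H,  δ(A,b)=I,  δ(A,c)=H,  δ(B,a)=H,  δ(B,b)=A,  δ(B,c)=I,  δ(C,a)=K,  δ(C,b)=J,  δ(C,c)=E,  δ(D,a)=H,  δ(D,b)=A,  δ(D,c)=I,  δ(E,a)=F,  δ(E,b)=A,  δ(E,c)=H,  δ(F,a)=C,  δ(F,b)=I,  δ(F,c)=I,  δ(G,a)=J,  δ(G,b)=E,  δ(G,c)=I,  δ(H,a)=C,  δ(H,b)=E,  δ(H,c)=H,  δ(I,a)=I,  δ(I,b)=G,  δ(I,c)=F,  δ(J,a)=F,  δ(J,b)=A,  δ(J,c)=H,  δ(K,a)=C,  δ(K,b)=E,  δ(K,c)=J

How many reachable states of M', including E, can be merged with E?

2

States {D} cannot be reached from the start state, so discard them.
Initial partition by acceptance: {H} | {A,B,C,E,F,G,I,J,K}.
Refine {A,B,C,E,F,G,I,J,K} on symbol a: members go to different blocks, giving {C,E,F,G,I,J,K} and {A,B}.
On input b, block {C,E,F,G,I,J,K} splits into {C,F,G,I,K} and {E,J}.
Split {C,F,G,I,K} by δ(·,a) → {C,F,I,K} and {G}.
On input b, block {C,F,I,K} splits into {C,K} and {F} and {I}.
Refine {A,B} on symbol b: members go to different blocks, giving {A} and {B}.
Stable partition: {H} | {C,K} | {A} | {E,J} | {G} | {F} | {I} | {B} — 8 equivalence classes.
The equivalence class containing E is {E,J}, of size 2.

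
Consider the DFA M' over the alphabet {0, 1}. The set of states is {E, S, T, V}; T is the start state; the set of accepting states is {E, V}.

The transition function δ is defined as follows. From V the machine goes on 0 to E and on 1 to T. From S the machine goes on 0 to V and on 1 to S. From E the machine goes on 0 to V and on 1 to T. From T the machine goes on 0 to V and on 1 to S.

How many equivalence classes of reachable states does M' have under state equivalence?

2

All states are reachable from the start state.
Start with accepting vs non-accepting: {E,V} | {S,T}.
The partition is now stable with 2 blocks: {E,V} | {S,T}.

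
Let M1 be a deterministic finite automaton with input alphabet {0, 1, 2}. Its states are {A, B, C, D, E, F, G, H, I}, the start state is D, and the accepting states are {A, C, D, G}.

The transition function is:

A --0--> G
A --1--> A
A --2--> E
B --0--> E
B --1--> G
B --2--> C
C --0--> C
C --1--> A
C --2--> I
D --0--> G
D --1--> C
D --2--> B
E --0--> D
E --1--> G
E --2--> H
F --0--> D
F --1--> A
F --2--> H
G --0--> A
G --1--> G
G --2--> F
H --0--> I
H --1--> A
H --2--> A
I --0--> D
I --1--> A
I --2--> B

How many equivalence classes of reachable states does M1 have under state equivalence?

Start with accepting vs non-accepting: {A,C,D,G} | {B,E,F,H,I}.
Refine {B,E,F,H,I} on symbol 0: members go to different blocks, giving {E,F,I} and {B,H}.
Split {A,C,D,G} by δ(·,2) → {A,C,G} and {D}.
Stable partition: {A,C,G} | {E,F,I} | {B,H} | {D} — 4 equivalence classes.

4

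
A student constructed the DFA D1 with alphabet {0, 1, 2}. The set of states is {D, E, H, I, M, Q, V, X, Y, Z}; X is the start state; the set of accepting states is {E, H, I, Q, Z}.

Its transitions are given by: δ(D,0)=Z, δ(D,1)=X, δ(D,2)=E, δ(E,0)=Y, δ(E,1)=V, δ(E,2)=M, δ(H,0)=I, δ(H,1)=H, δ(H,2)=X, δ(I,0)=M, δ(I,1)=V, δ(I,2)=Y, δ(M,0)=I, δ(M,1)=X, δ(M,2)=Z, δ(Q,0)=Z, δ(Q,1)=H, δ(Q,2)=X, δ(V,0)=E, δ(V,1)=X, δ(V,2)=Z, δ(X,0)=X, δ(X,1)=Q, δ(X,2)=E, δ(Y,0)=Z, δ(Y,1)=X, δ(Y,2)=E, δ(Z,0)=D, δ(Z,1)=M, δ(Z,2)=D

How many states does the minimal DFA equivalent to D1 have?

All states are reachable from the start state.
Start with accepting vs non-accepting: {E,H,I,Q,Z} | {D,M,V,X,Y}.
On input 0, block {E,H,I,Q,Z} splits into {E,I,Z} and {H,Q}.
Refine {D,M,V,X,Y} on symbol 0: members go to different blocks, giving {D,M,V,Y} and {X}.
Stable partition: {E,I,Z} | {D,M,V,Y} | {H,Q} | {X} — 4 equivalence classes.

4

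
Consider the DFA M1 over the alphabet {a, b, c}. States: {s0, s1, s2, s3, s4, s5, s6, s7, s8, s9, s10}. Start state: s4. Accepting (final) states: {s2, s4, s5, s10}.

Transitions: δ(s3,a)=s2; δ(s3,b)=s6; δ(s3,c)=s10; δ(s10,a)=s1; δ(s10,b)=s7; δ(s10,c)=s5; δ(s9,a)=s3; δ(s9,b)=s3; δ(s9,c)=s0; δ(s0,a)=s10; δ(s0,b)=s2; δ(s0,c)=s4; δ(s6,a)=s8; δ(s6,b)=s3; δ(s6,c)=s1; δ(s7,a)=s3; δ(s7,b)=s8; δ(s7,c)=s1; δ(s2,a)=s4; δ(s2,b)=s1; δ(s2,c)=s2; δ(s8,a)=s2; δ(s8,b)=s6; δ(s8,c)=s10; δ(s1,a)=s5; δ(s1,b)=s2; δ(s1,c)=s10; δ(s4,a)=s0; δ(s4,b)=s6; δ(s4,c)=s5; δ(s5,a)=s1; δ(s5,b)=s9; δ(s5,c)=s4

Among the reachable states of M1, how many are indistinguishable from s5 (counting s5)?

3

Start with accepting vs non-accepting: {s2,s4,s5,s10} | {s0,s1,s3,s6,s7,s8,s9}.
On input a, block {s2,s4,s5,s10} splits into {s4,s5,s10} and {s2}.
Refine {s0,s1,s3,s6,s7,s8,s9} on symbol a: members go to different blocks, giving {s6,s7,s9} and {s0,s1} and {s3,s8}.
The partition is now stable with 5 blocks: {s4,s5,s10} | {s6,s7,s9} | {s2} | {s0,s1} | {s3,s8}.
State s5 belongs to the block {s4,s5,s10}, which has 3 states.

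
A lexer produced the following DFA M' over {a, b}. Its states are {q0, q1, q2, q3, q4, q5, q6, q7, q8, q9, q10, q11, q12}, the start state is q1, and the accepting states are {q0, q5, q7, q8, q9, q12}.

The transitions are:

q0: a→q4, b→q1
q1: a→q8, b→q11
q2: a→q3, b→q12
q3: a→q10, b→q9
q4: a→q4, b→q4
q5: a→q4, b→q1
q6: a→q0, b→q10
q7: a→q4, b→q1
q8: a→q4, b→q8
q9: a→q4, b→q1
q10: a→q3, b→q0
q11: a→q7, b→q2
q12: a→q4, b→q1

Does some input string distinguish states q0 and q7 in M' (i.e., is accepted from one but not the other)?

First remove the unreachable states {q5,q6}; 11 states remain.
Initial partition by acceptance: {q0,q7,q8,q9,q12} | {q1,q2,q3,q4,q10,q11}.
On input b, block {q0,q7,q8,q9,q12} splits into {q0,q7,q9,q12} and {q8}.
Split {q1,q2,q3,q4,q10,q11} by δ(·,a) → {q2,q3,q4,q10} and {q1} and {q11}.
Split {q2,q3,q4,q10} by δ(·,b) → {q2,q3,q10} and {q4}.
No further refinement is possible. Final partition (6 blocks): {q0,q7,q9,q12} | {q2,q3,q10} | {q8} | {q1} | {q11} | {q4}.
q0 and q7 lie in the same block of the stable partition, so they are equivalent — no string distinguishes them.

No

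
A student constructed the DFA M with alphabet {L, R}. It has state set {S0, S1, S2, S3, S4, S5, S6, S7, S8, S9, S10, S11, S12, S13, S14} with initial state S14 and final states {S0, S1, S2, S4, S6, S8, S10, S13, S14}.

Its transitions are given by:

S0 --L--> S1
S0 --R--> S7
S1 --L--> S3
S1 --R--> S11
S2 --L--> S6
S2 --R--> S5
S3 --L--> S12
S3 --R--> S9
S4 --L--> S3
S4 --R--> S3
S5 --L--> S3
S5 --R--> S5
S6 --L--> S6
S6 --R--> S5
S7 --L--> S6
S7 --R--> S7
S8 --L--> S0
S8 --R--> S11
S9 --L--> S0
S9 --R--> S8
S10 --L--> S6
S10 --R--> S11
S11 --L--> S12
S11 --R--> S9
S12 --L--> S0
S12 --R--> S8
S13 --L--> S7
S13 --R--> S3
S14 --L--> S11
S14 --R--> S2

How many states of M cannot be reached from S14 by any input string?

3

BFS from S14 reaches {S0, S1, S2, S3, S5, S6, S7, S8, S9, S11, S12, S14}; the 3 state(s) S4, S10, S13 are never visited.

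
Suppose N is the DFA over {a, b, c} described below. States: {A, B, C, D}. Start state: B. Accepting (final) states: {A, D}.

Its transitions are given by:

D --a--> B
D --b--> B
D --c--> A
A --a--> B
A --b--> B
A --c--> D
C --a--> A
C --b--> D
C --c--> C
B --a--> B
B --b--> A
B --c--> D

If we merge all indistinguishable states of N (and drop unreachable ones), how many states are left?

2

First remove the unreachable states {C}; 3 states remain.
Initial partition by acceptance: {A,D} | {B}.
The partition is now stable with 2 blocks: {A,D} | {B}.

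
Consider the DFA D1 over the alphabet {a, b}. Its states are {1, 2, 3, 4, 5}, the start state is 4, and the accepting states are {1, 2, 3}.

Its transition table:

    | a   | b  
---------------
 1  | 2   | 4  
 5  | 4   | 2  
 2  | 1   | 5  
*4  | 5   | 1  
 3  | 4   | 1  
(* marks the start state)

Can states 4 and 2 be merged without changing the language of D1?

No

First remove the unreachable states {3}; 4 states remain.
Start with accepting vs non-accepting: {1,2} | {4,5}.
The partition is now stable with 2 blocks: {1,2} | {4,5}.
4 and 2 end up in different blocks, so they are distinguishable. For instance, the string 'ε' is accepted from only 2.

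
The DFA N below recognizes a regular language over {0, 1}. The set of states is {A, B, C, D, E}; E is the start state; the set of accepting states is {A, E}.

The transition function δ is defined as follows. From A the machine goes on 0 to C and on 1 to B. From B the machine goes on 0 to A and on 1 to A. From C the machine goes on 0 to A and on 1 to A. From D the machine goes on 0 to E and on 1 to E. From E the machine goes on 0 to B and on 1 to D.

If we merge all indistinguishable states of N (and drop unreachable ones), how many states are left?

P0 = {A,E} | {B,C,D}.
The partition is now stable with 2 blocks: {A,E} | {B,C,D}.

2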